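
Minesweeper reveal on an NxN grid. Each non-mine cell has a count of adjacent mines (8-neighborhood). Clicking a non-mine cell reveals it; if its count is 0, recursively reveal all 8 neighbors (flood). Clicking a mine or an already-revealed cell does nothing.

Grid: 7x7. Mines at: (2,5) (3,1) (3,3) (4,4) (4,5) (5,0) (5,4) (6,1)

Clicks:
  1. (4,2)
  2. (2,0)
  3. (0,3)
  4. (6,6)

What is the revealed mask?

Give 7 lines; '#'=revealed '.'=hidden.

Answer: #######
#######
#####..
.......
..#....
.....##
.....##

Derivation:
Click 1 (4,2) count=2: revealed 1 new [(4,2)] -> total=1
Click 2 (2,0) count=1: revealed 1 new [(2,0)] -> total=2
Click 3 (0,3) count=0: revealed 18 new [(0,0) (0,1) (0,2) (0,3) (0,4) (0,5) (0,6) (1,0) (1,1) (1,2) (1,3) (1,4) (1,5) (1,6) (2,1) (2,2) (2,3) (2,4)] -> total=20
Click 4 (6,6) count=0: revealed 4 new [(5,5) (5,6) (6,5) (6,6)] -> total=24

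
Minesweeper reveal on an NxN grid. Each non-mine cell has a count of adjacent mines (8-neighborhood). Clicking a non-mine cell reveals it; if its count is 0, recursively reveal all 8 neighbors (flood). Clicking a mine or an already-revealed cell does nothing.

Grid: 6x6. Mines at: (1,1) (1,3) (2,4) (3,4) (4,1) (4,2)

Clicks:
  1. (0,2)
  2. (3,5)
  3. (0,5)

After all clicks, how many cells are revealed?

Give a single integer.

Answer: 6

Derivation:
Click 1 (0,2) count=2: revealed 1 new [(0,2)] -> total=1
Click 2 (3,5) count=2: revealed 1 new [(3,5)] -> total=2
Click 3 (0,5) count=0: revealed 4 new [(0,4) (0,5) (1,4) (1,5)] -> total=6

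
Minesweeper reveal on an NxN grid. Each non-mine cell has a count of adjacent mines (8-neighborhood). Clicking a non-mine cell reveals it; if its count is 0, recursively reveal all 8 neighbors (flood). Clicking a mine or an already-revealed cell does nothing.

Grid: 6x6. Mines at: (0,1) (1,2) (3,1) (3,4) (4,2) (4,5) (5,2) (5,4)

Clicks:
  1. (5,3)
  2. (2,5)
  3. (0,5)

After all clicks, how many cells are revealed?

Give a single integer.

Click 1 (5,3) count=3: revealed 1 new [(5,3)] -> total=1
Click 2 (2,5) count=1: revealed 1 new [(2,5)] -> total=2
Click 3 (0,5) count=0: revealed 8 new [(0,3) (0,4) (0,5) (1,3) (1,4) (1,5) (2,3) (2,4)] -> total=10

Answer: 10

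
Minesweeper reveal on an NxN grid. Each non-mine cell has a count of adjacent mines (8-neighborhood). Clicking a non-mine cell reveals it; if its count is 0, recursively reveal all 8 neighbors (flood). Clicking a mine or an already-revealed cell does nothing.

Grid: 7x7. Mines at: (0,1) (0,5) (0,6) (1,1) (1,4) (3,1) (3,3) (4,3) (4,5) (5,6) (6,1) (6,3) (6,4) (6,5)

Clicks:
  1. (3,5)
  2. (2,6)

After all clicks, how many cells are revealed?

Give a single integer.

Answer: 6

Derivation:
Click 1 (3,5) count=1: revealed 1 new [(3,5)] -> total=1
Click 2 (2,6) count=0: revealed 5 new [(1,5) (1,6) (2,5) (2,6) (3,6)] -> total=6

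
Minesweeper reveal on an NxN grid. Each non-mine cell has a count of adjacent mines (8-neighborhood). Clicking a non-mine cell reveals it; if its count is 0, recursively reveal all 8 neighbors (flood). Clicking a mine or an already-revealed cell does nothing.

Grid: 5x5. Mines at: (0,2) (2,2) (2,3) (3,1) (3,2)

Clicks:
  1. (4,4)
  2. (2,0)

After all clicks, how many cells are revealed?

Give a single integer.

Answer: 5

Derivation:
Click 1 (4,4) count=0: revealed 4 new [(3,3) (3,4) (4,3) (4,4)] -> total=4
Click 2 (2,0) count=1: revealed 1 new [(2,0)] -> total=5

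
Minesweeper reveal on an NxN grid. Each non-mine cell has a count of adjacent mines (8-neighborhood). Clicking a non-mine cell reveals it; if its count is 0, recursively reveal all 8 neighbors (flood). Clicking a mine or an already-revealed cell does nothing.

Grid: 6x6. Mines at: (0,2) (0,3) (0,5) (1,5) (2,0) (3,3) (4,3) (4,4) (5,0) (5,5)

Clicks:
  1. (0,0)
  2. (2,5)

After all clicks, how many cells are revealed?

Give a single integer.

Click 1 (0,0) count=0: revealed 4 new [(0,0) (0,1) (1,0) (1,1)] -> total=4
Click 2 (2,5) count=1: revealed 1 new [(2,5)] -> total=5

Answer: 5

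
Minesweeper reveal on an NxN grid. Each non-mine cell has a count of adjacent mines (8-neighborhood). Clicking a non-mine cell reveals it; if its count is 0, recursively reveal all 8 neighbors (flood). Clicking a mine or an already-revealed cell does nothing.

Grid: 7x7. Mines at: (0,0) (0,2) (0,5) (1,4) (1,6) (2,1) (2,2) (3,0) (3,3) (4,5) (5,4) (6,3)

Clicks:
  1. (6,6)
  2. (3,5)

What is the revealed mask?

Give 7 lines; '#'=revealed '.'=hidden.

Click 1 (6,6) count=0: revealed 4 new [(5,5) (5,6) (6,5) (6,6)] -> total=4
Click 2 (3,5) count=1: revealed 1 new [(3,5)] -> total=5

Answer: .......
.......
.......
.....#.
.......
.....##
.....##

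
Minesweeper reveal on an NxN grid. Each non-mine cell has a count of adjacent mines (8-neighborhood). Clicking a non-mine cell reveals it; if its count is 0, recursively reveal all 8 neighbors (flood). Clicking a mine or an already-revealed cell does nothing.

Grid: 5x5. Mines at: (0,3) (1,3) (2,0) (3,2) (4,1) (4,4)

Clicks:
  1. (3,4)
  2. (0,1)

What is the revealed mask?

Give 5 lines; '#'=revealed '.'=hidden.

Answer: ###..
###..
.....
....#
.....

Derivation:
Click 1 (3,4) count=1: revealed 1 new [(3,4)] -> total=1
Click 2 (0,1) count=0: revealed 6 new [(0,0) (0,1) (0,2) (1,0) (1,1) (1,2)] -> total=7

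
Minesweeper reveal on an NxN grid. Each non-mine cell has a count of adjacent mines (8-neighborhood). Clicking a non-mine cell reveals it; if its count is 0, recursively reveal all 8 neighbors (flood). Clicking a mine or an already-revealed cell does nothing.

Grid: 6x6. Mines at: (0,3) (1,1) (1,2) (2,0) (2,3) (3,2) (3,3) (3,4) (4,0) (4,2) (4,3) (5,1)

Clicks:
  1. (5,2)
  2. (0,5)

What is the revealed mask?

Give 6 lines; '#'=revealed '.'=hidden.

Answer: ....##
....##
....##
......
......
..#...

Derivation:
Click 1 (5,2) count=3: revealed 1 new [(5,2)] -> total=1
Click 2 (0,5) count=0: revealed 6 new [(0,4) (0,5) (1,4) (1,5) (2,4) (2,5)] -> total=7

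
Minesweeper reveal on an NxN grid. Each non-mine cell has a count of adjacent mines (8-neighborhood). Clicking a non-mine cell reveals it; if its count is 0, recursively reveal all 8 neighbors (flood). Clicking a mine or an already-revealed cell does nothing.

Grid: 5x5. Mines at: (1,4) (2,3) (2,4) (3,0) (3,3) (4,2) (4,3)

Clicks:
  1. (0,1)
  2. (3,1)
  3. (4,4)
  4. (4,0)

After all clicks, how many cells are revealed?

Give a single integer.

Click 1 (0,1) count=0: revealed 11 new [(0,0) (0,1) (0,2) (0,3) (1,0) (1,1) (1,2) (1,3) (2,0) (2,1) (2,2)] -> total=11
Click 2 (3,1) count=2: revealed 1 new [(3,1)] -> total=12
Click 3 (4,4) count=2: revealed 1 new [(4,4)] -> total=13
Click 4 (4,0) count=1: revealed 1 new [(4,0)] -> total=14

Answer: 14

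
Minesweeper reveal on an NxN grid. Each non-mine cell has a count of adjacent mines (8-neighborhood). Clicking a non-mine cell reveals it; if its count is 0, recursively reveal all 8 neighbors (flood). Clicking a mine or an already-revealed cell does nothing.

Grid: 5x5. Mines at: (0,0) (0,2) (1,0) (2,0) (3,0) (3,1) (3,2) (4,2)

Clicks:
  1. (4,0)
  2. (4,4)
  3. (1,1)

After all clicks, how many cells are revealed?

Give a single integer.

Click 1 (4,0) count=2: revealed 1 new [(4,0)] -> total=1
Click 2 (4,4) count=0: revealed 10 new [(0,3) (0,4) (1,3) (1,4) (2,3) (2,4) (3,3) (3,4) (4,3) (4,4)] -> total=11
Click 3 (1,1) count=4: revealed 1 new [(1,1)] -> total=12

Answer: 12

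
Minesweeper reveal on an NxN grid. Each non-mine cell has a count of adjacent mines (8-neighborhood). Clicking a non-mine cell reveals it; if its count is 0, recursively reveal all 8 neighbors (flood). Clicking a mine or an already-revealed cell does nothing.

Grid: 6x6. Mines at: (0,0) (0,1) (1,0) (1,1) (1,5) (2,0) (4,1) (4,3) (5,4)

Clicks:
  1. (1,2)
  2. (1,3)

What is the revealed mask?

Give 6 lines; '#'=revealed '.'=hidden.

Click 1 (1,2) count=2: revealed 1 new [(1,2)] -> total=1
Click 2 (1,3) count=0: revealed 11 new [(0,2) (0,3) (0,4) (1,3) (1,4) (2,2) (2,3) (2,4) (3,2) (3,3) (3,4)] -> total=12

Answer: ..###.
..###.
..###.
..###.
......
......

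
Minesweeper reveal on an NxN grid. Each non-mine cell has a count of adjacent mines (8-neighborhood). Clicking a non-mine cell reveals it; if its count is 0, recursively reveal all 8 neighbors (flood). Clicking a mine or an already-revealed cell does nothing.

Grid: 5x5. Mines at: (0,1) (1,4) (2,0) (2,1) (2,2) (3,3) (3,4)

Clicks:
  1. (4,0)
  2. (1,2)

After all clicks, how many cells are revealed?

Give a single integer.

Answer: 7

Derivation:
Click 1 (4,0) count=0: revealed 6 new [(3,0) (3,1) (3,2) (4,0) (4,1) (4,2)] -> total=6
Click 2 (1,2) count=3: revealed 1 new [(1,2)] -> total=7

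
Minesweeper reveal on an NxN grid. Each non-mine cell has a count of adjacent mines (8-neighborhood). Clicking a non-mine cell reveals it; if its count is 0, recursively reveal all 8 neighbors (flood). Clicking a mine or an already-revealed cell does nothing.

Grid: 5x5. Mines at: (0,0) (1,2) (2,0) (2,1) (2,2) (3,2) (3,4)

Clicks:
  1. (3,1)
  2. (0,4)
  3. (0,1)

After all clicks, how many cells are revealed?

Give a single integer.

Click 1 (3,1) count=4: revealed 1 new [(3,1)] -> total=1
Click 2 (0,4) count=0: revealed 6 new [(0,3) (0,4) (1,3) (1,4) (2,3) (2,4)] -> total=7
Click 3 (0,1) count=2: revealed 1 new [(0,1)] -> total=8

Answer: 8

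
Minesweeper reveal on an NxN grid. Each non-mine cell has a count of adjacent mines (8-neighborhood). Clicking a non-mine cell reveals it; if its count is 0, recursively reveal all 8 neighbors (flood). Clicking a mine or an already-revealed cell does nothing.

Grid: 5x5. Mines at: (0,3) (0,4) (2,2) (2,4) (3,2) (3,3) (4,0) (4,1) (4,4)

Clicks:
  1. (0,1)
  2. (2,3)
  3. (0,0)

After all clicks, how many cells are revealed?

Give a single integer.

Answer: 11

Derivation:
Click 1 (0,1) count=0: revealed 10 new [(0,0) (0,1) (0,2) (1,0) (1,1) (1,2) (2,0) (2,1) (3,0) (3,1)] -> total=10
Click 2 (2,3) count=4: revealed 1 new [(2,3)] -> total=11
Click 3 (0,0) count=0: revealed 0 new [(none)] -> total=11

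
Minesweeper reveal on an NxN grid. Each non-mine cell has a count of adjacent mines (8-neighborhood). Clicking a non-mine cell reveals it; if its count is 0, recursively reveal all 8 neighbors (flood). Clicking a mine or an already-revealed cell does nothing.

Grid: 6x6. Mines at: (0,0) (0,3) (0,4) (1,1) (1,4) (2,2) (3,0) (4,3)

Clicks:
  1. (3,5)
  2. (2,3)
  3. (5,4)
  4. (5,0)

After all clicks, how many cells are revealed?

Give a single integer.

Click 1 (3,5) count=0: revealed 8 new [(2,4) (2,5) (3,4) (3,5) (4,4) (4,5) (5,4) (5,5)] -> total=8
Click 2 (2,3) count=2: revealed 1 new [(2,3)] -> total=9
Click 3 (5,4) count=1: revealed 0 new [(none)] -> total=9
Click 4 (5,0) count=0: revealed 6 new [(4,0) (4,1) (4,2) (5,0) (5,1) (5,2)] -> total=15

Answer: 15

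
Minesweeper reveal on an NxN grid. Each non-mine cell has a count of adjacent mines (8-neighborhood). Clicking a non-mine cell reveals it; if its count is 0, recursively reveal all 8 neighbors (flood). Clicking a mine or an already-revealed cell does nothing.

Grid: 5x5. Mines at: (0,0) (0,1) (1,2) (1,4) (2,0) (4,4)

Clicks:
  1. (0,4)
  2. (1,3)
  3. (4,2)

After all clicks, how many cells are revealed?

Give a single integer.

Answer: 13

Derivation:
Click 1 (0,4) count=1: revealed 1 new [(0,4)] -> total=1
Click 2 (1,3) count=2: revealed 1 new [(1,3)] -> total=2
Click 3 (4,2) count=0: revealed 11 new [(2,1) (2,2) (2,3) (3,0) (3,1) (3,2) (3,3) (4,0) (4,1) (4,2) (4,3)] -> total=13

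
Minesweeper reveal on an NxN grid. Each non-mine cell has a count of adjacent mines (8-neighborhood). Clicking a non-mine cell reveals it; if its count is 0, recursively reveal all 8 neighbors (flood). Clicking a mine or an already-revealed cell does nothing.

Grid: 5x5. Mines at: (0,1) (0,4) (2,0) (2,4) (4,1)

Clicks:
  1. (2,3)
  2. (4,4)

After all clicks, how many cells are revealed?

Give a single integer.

Click 1 (2,3) count=1: revealed 1 new [(2,3)] -> total=1
Click 2 (4,4) count=0: revealed 6 new [(3,2) (3,3) (3,4) (4,2) (4,3) (4,4)] -> total=7

Answer: 7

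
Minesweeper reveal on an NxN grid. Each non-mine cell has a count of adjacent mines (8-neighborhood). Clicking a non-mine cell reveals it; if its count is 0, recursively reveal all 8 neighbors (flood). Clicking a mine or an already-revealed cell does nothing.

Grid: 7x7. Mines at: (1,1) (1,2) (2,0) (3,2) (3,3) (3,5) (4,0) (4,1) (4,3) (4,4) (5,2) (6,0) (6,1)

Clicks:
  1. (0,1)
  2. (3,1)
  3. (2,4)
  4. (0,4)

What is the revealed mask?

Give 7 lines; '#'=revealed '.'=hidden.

Click 1 (0,1) count=2: revealed 1 new [(0,1)] -> total=1
Click 2 (3,1) count=4: revealed 1 new [(3,1)] -> total=2
Click 3 (2,4) count=2: revealed 1 new [(2,4)] -> total=3
Click 4 (0,4) count=0: revealed 11 new [(0,3) (0,4) (0,5) (0,6) (1,3) (1,4) (1,5) (1,6) (2,3) (2,5) (2,6)] -> total=14

Answer: .#.####
...####
...####
.#.....
.......
.......
.......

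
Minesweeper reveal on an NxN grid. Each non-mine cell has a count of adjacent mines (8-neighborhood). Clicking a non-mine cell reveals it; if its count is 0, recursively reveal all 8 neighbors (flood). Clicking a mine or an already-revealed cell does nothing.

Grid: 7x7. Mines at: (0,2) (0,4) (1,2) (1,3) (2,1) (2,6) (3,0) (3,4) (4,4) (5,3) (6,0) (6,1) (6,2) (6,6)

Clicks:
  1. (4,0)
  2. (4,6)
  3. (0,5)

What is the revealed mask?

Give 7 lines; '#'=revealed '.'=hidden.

Click 1 (4,0) count=1: revealed 1 new [(4,0)] -> total=1
Click 2 (4,6) count=0: revealed 6 new [(3,5) (3,6) (4,5) (4,6) (5,5) (5,6)] -> total=7
Click 3 (0,5) count=1: revealed 1 new [(0,5)] -> total=8

Answer: .....#.
.......
.......
.....##
#....##
.....##
.......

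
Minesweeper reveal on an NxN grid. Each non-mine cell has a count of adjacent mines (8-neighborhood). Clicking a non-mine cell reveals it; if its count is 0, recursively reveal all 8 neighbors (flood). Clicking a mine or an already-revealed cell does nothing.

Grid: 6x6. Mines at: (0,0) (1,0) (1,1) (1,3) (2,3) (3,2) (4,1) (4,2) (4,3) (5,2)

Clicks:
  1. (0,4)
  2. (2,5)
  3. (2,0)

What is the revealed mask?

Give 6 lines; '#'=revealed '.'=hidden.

Answer: ....##
....##
#...##
....##
....##
....##

Derivation:
Click 1 (0,4) count=1: revealed 1 new [(0,4)] -> total=1
Click 2 (2,5) count=0: revealed 11 new [(0,5) (1,4) (1,5) (2,4) (2,5) (3,4) (3,5) (4,4) (4,5) (5,4) (5,5)] -> total=12
Click 3 (2,0) count=2: revealed 1 new [(2,0)] -> total=13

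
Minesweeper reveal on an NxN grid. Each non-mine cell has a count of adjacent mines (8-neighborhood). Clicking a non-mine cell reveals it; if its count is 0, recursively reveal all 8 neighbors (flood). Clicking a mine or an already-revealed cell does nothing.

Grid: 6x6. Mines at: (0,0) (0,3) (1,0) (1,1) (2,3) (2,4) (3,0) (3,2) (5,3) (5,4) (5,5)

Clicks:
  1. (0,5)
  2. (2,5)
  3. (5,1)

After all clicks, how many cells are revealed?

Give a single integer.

Click 1 (0,5) count=0: revealed 4 new [(0,4) (0,5) (1,4) (1,5)] -> total=4
Click 2 (2,5) count=1: revealed 1 new [(2,5)] -> total=5
Click 3 (5,1) count=0: revealed 6 new [(4,0) (4,1) (4,2) (5,0) (5,1) (5,2)] -> total=11

Answer: 11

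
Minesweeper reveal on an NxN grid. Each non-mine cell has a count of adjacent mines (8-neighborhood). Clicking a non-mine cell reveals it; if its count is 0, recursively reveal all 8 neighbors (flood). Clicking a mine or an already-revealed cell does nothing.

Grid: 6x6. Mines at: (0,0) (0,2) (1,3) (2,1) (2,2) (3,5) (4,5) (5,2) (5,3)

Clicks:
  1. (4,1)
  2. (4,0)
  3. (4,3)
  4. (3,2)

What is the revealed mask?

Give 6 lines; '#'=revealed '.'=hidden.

Click 1 (4,1) count=1: revealed 1 new [(4,1)] -> total=1
Click 2 (4,0) count=0: revealed 5 new [(3,0) (3,1) (4,0) (5,0) (5,1)] -> total=6
Click 3 (4,3) count=2: revealed 1 new [(4,3)] -> total=7
Click 4 (3,2) count=2: revealed 1 new [(3,2)] -> total=8

Answer: ......
......
......
###...
##.#..
##....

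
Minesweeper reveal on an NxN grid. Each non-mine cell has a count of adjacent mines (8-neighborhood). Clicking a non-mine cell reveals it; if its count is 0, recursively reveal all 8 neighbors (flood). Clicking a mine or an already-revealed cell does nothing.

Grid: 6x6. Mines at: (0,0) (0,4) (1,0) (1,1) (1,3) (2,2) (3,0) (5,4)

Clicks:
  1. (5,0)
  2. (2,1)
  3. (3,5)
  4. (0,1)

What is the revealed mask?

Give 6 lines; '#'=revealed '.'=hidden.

Click 1 (5,0) count=0: revealed 11 new [(3,1) (3,2) (3,3) (4,0) (4,1) (4,2) (4,3) (5,0) (5,1) (5,2) (5,3)] -> total=11
Click 2 (2,1) count=4: revealed 1 new [(2,1)] -> total=12
Click 3 (3,5) count=0: revealed 9 new [(1,4) (1,5) (2,3) (2,4) (2,5) (3,4) (3,5) (4,4) (4,5)] -> total=21
Click 4 (0,1) count=3: revealed 1 new [(0,1)] -> total=22

Answer: .#....
....##
.#.###
.#####
######
####..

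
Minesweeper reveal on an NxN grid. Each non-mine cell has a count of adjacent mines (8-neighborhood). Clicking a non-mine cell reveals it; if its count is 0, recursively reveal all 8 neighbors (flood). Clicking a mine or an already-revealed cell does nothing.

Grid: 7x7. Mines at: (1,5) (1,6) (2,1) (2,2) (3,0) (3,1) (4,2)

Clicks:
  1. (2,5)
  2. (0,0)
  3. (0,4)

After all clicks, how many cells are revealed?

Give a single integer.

Answer: 11

Derivation:
Click 1 (2,5) count=2: revealed 1 new [(2,5)] -> total=1
Click 2 (0,0) count=0: revealed 10 new [(0,0) (0,1) (0,2) (0,3) (0,4) (1,0) (1,1) (1,2) (1,3) (1,4)] -> total=11
Click 3 (0,4) count=1: revealed 0 new [(none)] -> total=11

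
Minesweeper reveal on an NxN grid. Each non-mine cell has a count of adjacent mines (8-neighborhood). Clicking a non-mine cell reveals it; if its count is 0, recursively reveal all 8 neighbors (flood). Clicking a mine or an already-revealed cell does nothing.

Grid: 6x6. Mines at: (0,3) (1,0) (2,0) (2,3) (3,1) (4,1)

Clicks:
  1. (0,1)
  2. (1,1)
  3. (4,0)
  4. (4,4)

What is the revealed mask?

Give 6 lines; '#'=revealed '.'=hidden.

Click 1 (0,1) count=1: revealed 1 new [(0,1)] -> total=1
Click 2 (1,1) count=2: revealed 1 new [(1,1)] -> total=2
Click 3 (4,0) count=2: revealed 1 new [(4,0)] -> total=3
Click 4 (4,4) count=0: revealed 18 new [(0,4) (0,5) (1,4) (1,5) (2,4) (2,5) (3,2) (3,3) (3,4) (3,5) (4,2) (4,3) (4,4) (4,5) (5,2) (5,3) (5,4) (5,5)] -> total=21

Answer: .#..##
.#..##
....##
..####
#.####
..####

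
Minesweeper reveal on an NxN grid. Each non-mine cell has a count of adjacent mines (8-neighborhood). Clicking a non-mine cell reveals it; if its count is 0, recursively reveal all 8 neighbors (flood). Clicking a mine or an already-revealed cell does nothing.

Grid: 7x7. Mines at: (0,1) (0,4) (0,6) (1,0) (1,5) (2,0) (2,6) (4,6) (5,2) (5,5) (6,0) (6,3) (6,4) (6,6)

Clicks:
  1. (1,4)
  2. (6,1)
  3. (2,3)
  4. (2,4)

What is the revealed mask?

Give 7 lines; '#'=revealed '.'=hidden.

Answer: .......
.####..
.#####.
.#####.
.#####.
.......
.#.....

Derivation:
Click 1 (1,4) count=2: revealed 1 new [(1,4)] -> total=1
Click 2 (6,1) count=2: revealed 1 new [(6,1)] -> total=2
Click 3 (2,3) count=0: revealed 18 new [(1,1) (1,2) (1,3) (2,1) (2,2) (2,3) (2,4) (2,5) (3,1) (3,2) (3,3) (3,4) (3,5) (4,1) (4,2) (4,3) (4,4) (4,5)] -> total=20
Click 4 (2,4) count=1: revealed 0 new [(none)] -> total=20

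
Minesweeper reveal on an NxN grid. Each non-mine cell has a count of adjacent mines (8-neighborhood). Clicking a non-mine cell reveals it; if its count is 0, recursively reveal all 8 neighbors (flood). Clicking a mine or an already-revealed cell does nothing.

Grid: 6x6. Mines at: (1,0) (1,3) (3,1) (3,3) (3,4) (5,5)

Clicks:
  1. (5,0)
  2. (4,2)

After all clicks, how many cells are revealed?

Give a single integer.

Answer: 10

Derivation:
Click 1 (5,0) count=0: revealed 10 new [(4,0) (4,1) (4,2) (4,3) (4,4) (5,0) (5,1) (5,2) (5,3) (5,4)] -> total=10
Click 2 (4,2) count=2: revealed 0 new [(none)] -> total=10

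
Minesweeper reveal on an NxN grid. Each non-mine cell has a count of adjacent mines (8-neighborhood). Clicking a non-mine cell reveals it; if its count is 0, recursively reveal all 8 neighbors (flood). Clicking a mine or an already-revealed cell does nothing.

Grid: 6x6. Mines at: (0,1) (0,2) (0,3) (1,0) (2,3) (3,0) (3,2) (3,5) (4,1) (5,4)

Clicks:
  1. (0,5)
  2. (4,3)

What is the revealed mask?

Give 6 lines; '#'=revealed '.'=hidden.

Answer: ....##
....##
....##
......
...#..
......

Derivation:
Click 1 (0,5) count=0: revealed 6 new [(0,4) (0,5) (1,4) (1,5) (2,4) (2,5)] -> total=6
Click 2 (4,3) count=2: revealed 1 new [(4,3)] -> total=7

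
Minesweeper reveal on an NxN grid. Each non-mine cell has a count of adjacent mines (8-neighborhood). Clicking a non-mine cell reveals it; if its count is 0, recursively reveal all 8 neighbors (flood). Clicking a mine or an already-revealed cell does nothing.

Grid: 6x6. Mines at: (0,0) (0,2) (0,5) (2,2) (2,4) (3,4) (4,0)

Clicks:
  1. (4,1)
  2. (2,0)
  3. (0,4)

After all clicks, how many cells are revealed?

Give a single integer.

Click 1 (4,1) count=1: revealed 1 new [(4,1)] -> total=1
Click 2 (2,0) count=0: revealed 6 new [(1,0) (1,1) (2,0) (2,1) (3,0) (3,1)] -> total=7
Click 3 (0,4) count=1: revealed 1 new [(0,4)] -> total=8

Answer: 8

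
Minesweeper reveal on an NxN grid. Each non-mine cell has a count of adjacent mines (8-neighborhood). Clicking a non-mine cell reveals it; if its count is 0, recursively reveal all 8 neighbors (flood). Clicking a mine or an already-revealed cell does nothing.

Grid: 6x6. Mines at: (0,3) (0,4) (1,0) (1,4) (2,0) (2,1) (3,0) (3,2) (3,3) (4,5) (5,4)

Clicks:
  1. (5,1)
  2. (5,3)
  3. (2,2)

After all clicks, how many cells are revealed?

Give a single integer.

Answer: 9

Derivation:
Click 1 (5,1) count=0: revealed 8 new [(4,0) (4,1) (4,2) (4,3) (5,0) (5,1) (5,2) (5,3)] -> total=8
Click 2 (5,3) count=1: revealed 0 new [(none)] -> total=8
Click 3 (2,2) count=3: revealed 1 new [(2,2)] -> total=9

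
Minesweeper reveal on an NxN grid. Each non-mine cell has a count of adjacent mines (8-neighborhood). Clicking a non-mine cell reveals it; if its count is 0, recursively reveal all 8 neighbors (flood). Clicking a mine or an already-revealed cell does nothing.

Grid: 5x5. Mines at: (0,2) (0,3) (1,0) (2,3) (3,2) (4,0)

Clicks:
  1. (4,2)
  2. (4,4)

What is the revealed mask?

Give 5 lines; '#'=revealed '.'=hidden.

Click 1 (4,2) count=1: revealed 1 new [(4,2)] -> total=1
Click 2 (4,4) count=0: revealed 4 new [(3,3) (3,4) (4,3) (4,4)] -> total=5

Answer: .....
.....
.....
...##
..###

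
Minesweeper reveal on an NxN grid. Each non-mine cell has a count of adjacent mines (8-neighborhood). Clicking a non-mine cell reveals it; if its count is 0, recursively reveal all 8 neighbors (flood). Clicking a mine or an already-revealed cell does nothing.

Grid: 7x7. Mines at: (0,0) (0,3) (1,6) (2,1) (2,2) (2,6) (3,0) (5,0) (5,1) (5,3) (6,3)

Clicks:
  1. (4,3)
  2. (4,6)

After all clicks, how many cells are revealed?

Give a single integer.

Click 1 (4,3) count=1: revealed 1 new [(4,3)] -> total=1
Click 2 (4,6) count=0: revealed 19 new [(1,3) (1,4) (1,5) (2,3) (2,4) (2,5) (3,3) (3,4) (3,5) (3,6) (4,4) (4,5) (4,6) (5,4) (5,5) (5,6) (6,4) (6,5) (6,6)] -> total=20

Answer: 20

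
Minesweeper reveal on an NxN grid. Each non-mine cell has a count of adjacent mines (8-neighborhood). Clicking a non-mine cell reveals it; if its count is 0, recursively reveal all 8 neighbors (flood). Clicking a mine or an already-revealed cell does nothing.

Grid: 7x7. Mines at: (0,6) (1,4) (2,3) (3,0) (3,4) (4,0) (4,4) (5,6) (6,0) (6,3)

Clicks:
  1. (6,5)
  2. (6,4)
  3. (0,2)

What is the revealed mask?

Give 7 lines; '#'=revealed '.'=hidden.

Click 1 (6,5) count=1: revealed 1 new [(6,5)] -> total=1
Click 2 (6,4) count=1: revealed 1 new [(6,4)] -> total=2
Click 3 (0,2) count=0: revealed 11 new [(0,0) (0,1) (0,2) (0,3) (1,0) (1,1) (1,2) (1,3) (2,0) (2,1) (2,2)] -> total=13

Answer: ####...
####...
###....
.......
.......
.......
....##.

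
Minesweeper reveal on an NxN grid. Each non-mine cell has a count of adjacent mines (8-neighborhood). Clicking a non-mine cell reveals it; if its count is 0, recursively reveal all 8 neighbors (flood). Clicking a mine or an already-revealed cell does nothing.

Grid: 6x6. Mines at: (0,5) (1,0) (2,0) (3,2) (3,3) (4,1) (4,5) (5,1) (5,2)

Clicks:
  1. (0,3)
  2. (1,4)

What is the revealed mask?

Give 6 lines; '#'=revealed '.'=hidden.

Click 1 (0,3) count=0: revealed 12 new [(0,1) (0,2) (0,3) (0,4) (1,1) (1,2) (1,3) (1,4) (2,1) (2,2) (2,3) (2,4)] -> total=12
Click 2 (1,4) count=1: revealed 0 new [(none)] -> total=12

Answer: .####.
.####.
.####.
......
......
......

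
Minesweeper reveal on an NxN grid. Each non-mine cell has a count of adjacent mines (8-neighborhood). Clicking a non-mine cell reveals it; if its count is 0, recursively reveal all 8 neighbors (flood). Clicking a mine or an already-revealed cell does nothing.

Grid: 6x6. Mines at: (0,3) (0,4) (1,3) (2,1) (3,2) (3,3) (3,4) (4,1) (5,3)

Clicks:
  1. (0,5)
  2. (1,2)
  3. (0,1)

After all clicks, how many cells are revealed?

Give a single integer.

Click 1 (0,5) count=1: revealed 1 new [(0,5)] -> total=1
Click 2 (1,2) count=3: revealed 1 new [(1,2)] -> total=2
Click 3 (0,1) count=0: revealed 5 new [(0,0) (0,1) (0,2) (1,0) (1,1)] -> total=7

Answer: 7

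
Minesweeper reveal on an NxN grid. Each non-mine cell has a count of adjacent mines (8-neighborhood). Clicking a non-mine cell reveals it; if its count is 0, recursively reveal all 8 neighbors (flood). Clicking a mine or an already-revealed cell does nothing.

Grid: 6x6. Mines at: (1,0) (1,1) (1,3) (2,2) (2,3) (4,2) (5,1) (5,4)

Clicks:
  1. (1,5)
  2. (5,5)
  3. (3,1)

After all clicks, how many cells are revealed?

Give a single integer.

Click 1 (1,5) count=0: revealed 10 new [(0,4) (0,5) (1,4) (1,5) (2,4) (2,5) (3,4) (3,5) (4,4) (4,5)] -> total=10
Click 2 (5,5) count=1: revealed 1 new [(5,5)] -> total=11
Click 3 (3,1) count=2: revealed 1 new [(3,1)] -> total=12

Answer: 12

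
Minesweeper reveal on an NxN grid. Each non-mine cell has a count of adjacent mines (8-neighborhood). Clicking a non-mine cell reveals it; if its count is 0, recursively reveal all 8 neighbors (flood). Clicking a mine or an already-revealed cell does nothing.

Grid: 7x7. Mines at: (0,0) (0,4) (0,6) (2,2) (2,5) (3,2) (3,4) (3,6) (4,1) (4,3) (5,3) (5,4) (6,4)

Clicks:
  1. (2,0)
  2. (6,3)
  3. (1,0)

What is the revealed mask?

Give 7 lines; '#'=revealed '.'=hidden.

Answer: .......
##.....
##.....
##.....
.......
.......
...#...

Derivation:
Click 1 (2,0) count=0: revealed 6 new [(1,0) (1,1) (2,0) (2,1) (3,0) (3,1)] -> total=6
Click 2 (6,3) count=3: revealed 1 new [(6,3)] -> total=7
Click 3 (1,0) count=1: revealed 0 new [(none)] -> total=7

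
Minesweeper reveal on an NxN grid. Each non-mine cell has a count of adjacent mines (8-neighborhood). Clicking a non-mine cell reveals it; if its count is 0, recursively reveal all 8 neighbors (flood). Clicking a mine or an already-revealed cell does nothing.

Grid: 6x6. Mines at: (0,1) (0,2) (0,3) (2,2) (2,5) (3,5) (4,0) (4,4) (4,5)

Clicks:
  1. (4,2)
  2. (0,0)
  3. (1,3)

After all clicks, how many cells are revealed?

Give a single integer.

Answer: 11

Derivation:
Click 1 (4,2) count=0: revealed 9 new [(3,1) (3,2) (3,3) (4,1) (4,2) (4,3) (5,1) (5,2) (5,3)] -> total=9
Click 2 (0,0) count=1: revealed 1 new [(0,0)] -> total=10
Click 3 (1,3) count=3: revealed 1 new [(1,3)] -> total=11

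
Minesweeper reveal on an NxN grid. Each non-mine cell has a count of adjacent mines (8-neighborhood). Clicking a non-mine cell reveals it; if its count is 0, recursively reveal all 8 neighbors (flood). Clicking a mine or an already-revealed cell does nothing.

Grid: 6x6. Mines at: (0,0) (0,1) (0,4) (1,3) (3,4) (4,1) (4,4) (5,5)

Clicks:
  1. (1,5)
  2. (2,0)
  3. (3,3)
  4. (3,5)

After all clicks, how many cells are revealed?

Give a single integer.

Click 1 (1,5) count=1: revealed 1 new [(1,5)] -> total=1
Click 2 (2,0) count=0: revealed 9 new [(1,0) (1,1) (1,2) (2,0) (2,1) (2,2) (3,0) (3,1) (3,2)] -> total=10
Click 3 (3,3) count=2: revealed 1 new [(3,3)] -> total=11
Click 4 (3,5) count=2: revealed 1 new [(3,5)] -> total=12

Answer: 12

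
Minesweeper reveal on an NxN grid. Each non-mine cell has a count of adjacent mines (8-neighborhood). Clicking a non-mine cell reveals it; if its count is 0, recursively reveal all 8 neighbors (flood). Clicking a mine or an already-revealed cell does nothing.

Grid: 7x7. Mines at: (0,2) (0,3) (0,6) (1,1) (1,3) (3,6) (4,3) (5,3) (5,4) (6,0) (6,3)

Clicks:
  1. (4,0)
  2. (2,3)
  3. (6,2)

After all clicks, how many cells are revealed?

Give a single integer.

Answer: 14

Derivation:
Click 1 (4,0) count=0: revealed 12 new [(2,0) (2,1) (2,2) (3,0) (3,1) (3,2) (4,0) (4,1) (4,2) (5,0) (5,1) (5,2)] -> total=12
Click 2 (2,3) count=1: revealed 1 new [(2,3)] -> total=13
Click 3 (6,2) count=2: revealed 1 new [(6,2)] -> total=14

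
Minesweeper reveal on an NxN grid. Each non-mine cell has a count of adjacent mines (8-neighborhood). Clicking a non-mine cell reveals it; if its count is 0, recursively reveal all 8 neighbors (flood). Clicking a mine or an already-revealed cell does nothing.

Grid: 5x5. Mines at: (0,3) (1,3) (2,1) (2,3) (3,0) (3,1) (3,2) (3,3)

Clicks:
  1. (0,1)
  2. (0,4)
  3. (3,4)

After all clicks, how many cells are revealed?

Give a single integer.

Click 1 (0,1) count=0: revealed 6 new [(0,0) (0,1) (0,2) (1,0) (1,1) (1,2)] -> total=6
Click 2 (0,4) count=2: revealed 1 new [(0,4)] -> total=7
Click 3 (3,4) count=2: revealed 1 new [(3,4)] -> total=8

Answer: 8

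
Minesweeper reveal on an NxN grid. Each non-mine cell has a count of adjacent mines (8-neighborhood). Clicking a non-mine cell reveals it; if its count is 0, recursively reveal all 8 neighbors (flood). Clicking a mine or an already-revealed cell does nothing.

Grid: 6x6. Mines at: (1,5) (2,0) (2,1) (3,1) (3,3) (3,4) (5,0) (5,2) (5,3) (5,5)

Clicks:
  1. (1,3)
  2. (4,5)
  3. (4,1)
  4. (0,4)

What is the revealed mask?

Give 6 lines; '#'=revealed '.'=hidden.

Click 1 (1,3) count=0: revealed 13 new [(0,0) (0,1) (0,2) (0,3) (0,4) (1,0) (1,1) (1,2) (1,3) (1,4) (2,2) (2,3) (2,4)] -> total=13
Click 2 (4,5) count=2: revealed 1 new [(4,5)] -> total=14
Click 3 (4,1) count=3: revealed 1 new [(4,1)] -> total=15
Click 4 (0,4) count=1: revealed 0 new [(none)] -> total=15

Answer: #####.
#####.
..###.
......
.#...#
......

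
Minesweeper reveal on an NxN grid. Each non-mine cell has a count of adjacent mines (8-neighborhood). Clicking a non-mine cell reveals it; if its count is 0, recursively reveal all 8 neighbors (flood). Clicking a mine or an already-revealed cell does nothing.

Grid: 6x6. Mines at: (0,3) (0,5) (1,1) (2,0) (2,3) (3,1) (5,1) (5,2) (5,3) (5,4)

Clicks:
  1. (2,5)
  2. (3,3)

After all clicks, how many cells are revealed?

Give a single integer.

Answer: 9

Derivation:
Click 1 (2,5) count=0: revealed 8 new [(1,4) (1,5) (2,4) (2,5) (3,4) (3,5) (4,4) (4,5)] -> total=8
Click 2 (3,3) count=1: revealed 1 new [(3,3)] -> total=9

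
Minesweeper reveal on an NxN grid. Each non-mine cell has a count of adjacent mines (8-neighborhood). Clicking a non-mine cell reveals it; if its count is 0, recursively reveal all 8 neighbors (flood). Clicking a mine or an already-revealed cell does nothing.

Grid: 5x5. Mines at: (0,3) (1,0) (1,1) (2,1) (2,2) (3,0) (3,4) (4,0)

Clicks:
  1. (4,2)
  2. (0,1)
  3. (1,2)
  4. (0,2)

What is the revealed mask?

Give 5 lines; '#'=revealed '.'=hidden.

Click 1 (4,2) count=0: revealed 6 new [(3,1) (3,2) (3,3) (4,1) (4,2) (4,3)] -> total=6
Click 2 (0,1) count=2: revealed 1 new [(0,1)] -> total=7
Click 3 (1,2) count=4: revealed 1 new [(1,2)] -> total=8
Click 4 (0,2) count=2: revealed 1 new [(0,2)] -> total=9

Answer: .##..
..#..
.....
.###.
.###.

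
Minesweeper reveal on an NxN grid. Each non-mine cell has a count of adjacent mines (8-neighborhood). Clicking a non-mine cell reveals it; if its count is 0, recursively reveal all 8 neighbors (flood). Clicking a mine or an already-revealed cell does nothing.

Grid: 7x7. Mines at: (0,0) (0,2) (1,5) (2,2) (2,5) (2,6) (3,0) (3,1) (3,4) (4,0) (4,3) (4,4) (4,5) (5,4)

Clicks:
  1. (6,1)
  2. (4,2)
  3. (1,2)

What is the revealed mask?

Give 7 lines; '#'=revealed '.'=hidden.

Click 1 (6,1) count=0: revealed 8 new [(5,0) (5,1) (5,2) (5,3) (6,0) (6,1) (6,2) (6,3)] -> total=8
Click 2 (4,2) count=2: revealed 1 new [(4,2)] -> total=9
Click 3 (1,2) count=2: revealed 1 new [(1,2)] -> total=10

Answer: .......
..#....
.......
.......
..#....
####...
####...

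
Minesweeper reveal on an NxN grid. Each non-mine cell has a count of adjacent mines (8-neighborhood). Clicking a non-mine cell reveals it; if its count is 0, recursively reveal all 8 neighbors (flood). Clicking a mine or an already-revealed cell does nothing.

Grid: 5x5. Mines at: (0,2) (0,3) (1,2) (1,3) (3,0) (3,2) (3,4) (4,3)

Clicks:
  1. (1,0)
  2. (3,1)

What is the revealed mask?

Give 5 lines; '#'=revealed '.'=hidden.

Click 1 (1,0) count=0: revealed 6 new [(0,0) (0,1) (1,0) (1,1) (2,0) (2,1)] -> total=6
Click 2 (3,1) count=2: revealed 1 new [(3,1)] -> total=7

Answer: ##...
##...
##...
.#...
.....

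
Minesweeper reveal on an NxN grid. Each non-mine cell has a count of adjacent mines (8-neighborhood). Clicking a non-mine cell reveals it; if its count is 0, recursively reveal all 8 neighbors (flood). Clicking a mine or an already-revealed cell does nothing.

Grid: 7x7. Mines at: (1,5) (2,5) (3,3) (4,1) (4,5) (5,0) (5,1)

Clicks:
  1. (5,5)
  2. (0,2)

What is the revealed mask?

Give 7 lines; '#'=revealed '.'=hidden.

Answer: #####..
#####..
#####..
###....
.......
.....#.
.......

Derivation:
Click 1 (5,5) count=1: revealed 1 new [(5,5)] -> total=1
Click 2 (0,2) count=0: revealed 18 new [(0,0) (0,1) (0,2) (0,3) (0,4) (1,0) (1,1) (1,2) (1,3) (1,4) (2,0) (2,1) (2,2) (2,3) (2,4) (3,0) (3,1) (3,2)] -> total=19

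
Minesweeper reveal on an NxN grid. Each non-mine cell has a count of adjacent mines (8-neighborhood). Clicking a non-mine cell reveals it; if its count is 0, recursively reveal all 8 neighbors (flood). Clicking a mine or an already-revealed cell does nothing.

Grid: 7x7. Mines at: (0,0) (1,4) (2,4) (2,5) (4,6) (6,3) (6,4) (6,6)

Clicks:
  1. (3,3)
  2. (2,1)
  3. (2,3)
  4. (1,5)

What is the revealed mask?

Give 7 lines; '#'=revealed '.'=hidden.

Click 1 (3,3) count=1: revealed 1 new [(3,3)] -> total=1
Click 2 (2,1) count=0: revealed 31 new [(0,1) (0,2) (0,3) (1,0) (1,1) (1,2) (1,3) (2,0) (2,1) (2,2) (2,3) (3,0) (3,1) (3,2) (3,4) (3,5) (4,0) (4,1) (4,2) (4,3) (4,4) (4,5) (5,0) (5,1) (5,2) (5,3) (5,4) (5,5) (6,0) (6,1) (6,2)] -> total=32
Click 3 (2,3) count=2: revealed 0 new [(none)] -> total=32
Click 4 (1,5) count=3: revealed 1 new [(1,5)] -> total=33

Answer: .###...
####.#.
####...
######.
######.
######.
###....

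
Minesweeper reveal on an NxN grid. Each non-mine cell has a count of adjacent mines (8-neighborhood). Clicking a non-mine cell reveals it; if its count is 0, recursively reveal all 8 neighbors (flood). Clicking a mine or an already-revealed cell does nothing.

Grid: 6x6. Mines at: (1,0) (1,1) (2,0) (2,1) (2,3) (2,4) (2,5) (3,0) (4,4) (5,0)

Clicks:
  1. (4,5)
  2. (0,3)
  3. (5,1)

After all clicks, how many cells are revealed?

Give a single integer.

Click 1 (4,5) count=1: revealed 1 new [(4,5)] -> total=1
Click 2 (0,3) count=0: revealed 8 new [(0,2) (0,3) (0,4) (0,5) (1,2) (1,3) (1,4) (1,5)] -> total=9
Click 3 (5,1) count=1: revealed 1 new [(5,1)] -> total=10

Answer: 10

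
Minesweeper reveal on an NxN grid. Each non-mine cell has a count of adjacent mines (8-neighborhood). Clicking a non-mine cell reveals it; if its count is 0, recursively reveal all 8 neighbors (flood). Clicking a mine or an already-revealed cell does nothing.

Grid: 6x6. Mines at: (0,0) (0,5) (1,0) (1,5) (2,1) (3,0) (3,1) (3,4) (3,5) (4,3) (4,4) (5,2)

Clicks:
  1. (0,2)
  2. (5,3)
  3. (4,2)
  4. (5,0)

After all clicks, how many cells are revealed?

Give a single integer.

Click 1 (0,2) count=0: revealed 11 new [(0,1) (0,2) (0,3) (0,4) (1,1) (1,2) (1,3) (1,4) (2,2) (2,3) (2,4)] -> total=11
Click 2 (5,3) count=3: revealed 1 new [(5,3)] -> total=12
Click 3 (4,2) count=3: revealed 1 new [(4,2)] -> total=13
Click 4 (5,0) count=0: revealed 4 new [(4,0) (4,1) (5,0) (5,1)] -> total=17

Answer: 17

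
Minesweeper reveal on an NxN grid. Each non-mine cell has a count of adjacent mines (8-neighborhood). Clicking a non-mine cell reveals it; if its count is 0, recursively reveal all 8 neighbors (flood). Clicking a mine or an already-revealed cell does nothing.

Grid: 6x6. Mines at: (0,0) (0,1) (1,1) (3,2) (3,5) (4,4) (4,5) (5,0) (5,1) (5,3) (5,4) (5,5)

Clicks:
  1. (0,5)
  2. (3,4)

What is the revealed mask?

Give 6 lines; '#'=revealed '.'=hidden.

Answer: ..####
..####
..####
....#.
......
......

Derivation:
Click 1 (0,5) count=0: revealed 12 new [(0,2) (0,3) (0,4) (0,5) (1,2) (1,3) (1,4) (1,5) (2,2) (2,3) (2,4) (2,5)] -> total=12
Click 2 (3,4) count=3: revealed 1 new [(3,4)] -> total=13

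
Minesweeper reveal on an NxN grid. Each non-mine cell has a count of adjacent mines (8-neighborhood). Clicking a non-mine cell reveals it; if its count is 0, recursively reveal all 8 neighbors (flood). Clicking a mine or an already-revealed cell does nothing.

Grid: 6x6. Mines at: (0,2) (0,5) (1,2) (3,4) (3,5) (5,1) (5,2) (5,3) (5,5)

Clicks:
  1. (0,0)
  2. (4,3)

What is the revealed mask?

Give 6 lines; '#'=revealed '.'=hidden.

Answer: ##....
##....
####..
####..
####..
......

Derivation:
Click 1 (0,0) count=0: revealed 16 new [(0,0) (0,1) (1,0) (1,1) (2,0) (2,1) (2,2) (2,3) (3,0) (3,1) (3,2) (3,3) (4,0) (4,1) (4,2) (4,3)] -> total=16
Click 2 (4,3) count=3: revealed 0 new [(none)] -> total=16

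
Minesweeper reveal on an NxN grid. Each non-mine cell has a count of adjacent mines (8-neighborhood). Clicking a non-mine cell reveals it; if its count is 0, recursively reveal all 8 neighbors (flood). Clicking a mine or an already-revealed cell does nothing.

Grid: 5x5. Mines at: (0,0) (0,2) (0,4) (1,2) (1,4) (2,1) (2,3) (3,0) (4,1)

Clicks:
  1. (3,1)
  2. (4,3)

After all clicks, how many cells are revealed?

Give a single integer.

Click 1 (3,1) count=3: revealed 1 new [(3,1)] -> total=1
Click 2 (4,3) count=0: revealed 6 new [(3,2) (3,3) (3,4) (4,2) (4,3) (4,4)] -> total=7

Answer: 7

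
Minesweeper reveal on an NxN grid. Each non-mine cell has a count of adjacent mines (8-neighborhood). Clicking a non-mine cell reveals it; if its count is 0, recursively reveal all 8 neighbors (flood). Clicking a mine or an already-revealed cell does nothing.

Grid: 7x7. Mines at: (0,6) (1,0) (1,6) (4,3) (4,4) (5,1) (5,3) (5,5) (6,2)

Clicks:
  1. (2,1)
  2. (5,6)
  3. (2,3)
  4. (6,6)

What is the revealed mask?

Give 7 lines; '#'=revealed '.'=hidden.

Answer: .#####.
.#####.
######.
######.
###....
......#
......#

Derivation:
Click 1 (2,1) count=1: revealed 1 new [(2,1)] -> total=1
Click 2 (5,6) count=1: revealed 1 new [(5,6)] -> total=2
Click 3 (2,3) count=0: revealed 24 new [(0,1) (0,2) (0,3) (0,4) (0,5) (1,1) (1,2) (1,3) (1,4) (1,5) (2,0) (2,2) (2,3) (2,4) (2,5) (3,0) (3,1) (3,2) (3,3) (3,4) (3,5) (4,0) (4,1) (4,2)] -> total=26
Click 4 (6,6) count=1: revealed 1 new [(6,6)] -> total=27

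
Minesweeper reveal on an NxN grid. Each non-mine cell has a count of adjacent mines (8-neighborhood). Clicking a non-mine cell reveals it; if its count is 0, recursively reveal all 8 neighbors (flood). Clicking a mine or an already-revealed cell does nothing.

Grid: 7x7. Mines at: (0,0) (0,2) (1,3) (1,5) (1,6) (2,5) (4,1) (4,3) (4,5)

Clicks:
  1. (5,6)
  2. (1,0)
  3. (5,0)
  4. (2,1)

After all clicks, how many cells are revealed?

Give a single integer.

Answer: 11

Derivation:
Click 1 (5,6) count=1: revealed 1 new [(5,6)] -> total=1
Click 2 (1,0) count=1: revealed 1 new [(1,0)] -> total=2
Click 3 (5,0) count=1: revealed 1 new [(5,0)] -> total=3
Click 4 (2,1) count=0: revealed 8 new [(1,1) (1,2) (2,0) (2,1) (2,2) (3,0) (3,1) (3,2)] -> total=11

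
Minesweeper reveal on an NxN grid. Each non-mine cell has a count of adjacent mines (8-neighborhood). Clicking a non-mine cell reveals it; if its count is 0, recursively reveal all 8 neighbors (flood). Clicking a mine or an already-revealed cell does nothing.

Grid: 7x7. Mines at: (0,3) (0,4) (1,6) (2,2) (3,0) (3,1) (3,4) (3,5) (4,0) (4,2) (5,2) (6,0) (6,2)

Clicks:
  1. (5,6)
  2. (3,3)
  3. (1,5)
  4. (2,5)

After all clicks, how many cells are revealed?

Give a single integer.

Click 1 (5,6) count=0: revealed 12 new [(4,3) (4,4) (4,5) (4,6) (5,3) (5,4) (5,5) (5,6) (6,3) (6,4) (6,5) (6,6)] -> total=12
Click 2 (3,3) count=3: revealed 1 new [(3,3)] -> total=13
Click 3 (1,5) count=2: revealed 1 new [(1,5)] -> total=14
Click 4 (2,5) count=3: revealed 1 new [(2,5)] -> total=15

Answer: 15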